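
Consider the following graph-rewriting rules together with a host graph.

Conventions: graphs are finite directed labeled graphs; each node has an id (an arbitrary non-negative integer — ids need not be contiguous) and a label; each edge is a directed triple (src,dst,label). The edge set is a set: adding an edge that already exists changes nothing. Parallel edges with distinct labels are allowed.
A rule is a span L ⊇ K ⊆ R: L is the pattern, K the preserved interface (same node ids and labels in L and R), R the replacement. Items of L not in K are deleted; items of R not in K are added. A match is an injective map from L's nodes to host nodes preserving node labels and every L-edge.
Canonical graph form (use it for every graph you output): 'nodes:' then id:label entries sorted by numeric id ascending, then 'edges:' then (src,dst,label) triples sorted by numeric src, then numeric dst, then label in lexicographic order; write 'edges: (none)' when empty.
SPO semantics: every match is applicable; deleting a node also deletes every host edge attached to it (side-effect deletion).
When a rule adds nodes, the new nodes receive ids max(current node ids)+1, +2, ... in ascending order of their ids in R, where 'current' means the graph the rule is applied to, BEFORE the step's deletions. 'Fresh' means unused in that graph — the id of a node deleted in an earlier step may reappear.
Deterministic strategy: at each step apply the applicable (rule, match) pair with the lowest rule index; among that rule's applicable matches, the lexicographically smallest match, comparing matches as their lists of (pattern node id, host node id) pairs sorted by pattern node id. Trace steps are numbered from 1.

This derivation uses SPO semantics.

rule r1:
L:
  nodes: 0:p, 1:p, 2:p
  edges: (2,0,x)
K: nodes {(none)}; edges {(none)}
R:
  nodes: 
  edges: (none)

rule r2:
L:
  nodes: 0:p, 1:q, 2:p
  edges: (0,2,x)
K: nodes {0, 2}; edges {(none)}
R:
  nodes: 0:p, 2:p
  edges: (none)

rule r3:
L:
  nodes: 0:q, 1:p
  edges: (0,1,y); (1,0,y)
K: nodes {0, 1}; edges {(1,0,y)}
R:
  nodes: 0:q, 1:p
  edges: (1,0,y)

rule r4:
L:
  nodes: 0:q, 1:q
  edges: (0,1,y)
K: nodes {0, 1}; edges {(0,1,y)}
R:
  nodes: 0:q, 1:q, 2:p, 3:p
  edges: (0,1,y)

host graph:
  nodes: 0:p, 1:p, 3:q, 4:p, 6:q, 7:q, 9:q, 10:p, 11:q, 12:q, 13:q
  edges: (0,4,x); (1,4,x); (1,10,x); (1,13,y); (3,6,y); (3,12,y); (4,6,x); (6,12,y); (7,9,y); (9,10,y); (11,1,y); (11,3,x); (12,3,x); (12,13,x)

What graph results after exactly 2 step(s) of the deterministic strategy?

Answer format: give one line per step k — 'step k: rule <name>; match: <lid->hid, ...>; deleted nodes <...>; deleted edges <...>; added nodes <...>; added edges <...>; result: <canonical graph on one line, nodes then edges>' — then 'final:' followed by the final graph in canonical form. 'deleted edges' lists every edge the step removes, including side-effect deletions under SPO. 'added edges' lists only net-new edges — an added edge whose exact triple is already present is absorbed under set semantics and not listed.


step 1: rule r1; match: 0->4, 1->0, 2->1; deleted nodes 0, 1, 4; deleted edges (0,4,x); (1,4,x); (1,10,x); (1,13,y); (4,6,x); (11,1,y); added nodes (none); added edges (none); result: nodes: 3:q, 6:q, 7:q, 9:q, 10:p, 11:q, 12:q, 13:q edges: (3,6,y); (3,12,y); (6,12,y); (7,9,y); (9,10,y); (11,3,x); (12,3,x); (12,13,x)
step 2: rule r4; match: 0->3, 1->6; deleted nodes (none); deleted edges (none); added nodes 14, 15; added edges (none); result: nodes: 3:q, 6:q, 7:q, 9:q, 10:p, 11:q, 12:q, 13:q, 14:p, 15:p edges: (3,6,y); (3,12,y); (6,12,y); (7,9,y); (9,10,y); (11,3,x); (12,3,x); (12,13,x)
final:
nodes: 3:q, 6:q, 7:q, 9:q, 10:p, 11:q, 12:q, 13:q, 14:p, 15:p
edges: (3,6,y); (3,12,y); (6,12,y); (7,9,y); (9,10,y); (11,3,x); (12,3,x); (12,13,x)


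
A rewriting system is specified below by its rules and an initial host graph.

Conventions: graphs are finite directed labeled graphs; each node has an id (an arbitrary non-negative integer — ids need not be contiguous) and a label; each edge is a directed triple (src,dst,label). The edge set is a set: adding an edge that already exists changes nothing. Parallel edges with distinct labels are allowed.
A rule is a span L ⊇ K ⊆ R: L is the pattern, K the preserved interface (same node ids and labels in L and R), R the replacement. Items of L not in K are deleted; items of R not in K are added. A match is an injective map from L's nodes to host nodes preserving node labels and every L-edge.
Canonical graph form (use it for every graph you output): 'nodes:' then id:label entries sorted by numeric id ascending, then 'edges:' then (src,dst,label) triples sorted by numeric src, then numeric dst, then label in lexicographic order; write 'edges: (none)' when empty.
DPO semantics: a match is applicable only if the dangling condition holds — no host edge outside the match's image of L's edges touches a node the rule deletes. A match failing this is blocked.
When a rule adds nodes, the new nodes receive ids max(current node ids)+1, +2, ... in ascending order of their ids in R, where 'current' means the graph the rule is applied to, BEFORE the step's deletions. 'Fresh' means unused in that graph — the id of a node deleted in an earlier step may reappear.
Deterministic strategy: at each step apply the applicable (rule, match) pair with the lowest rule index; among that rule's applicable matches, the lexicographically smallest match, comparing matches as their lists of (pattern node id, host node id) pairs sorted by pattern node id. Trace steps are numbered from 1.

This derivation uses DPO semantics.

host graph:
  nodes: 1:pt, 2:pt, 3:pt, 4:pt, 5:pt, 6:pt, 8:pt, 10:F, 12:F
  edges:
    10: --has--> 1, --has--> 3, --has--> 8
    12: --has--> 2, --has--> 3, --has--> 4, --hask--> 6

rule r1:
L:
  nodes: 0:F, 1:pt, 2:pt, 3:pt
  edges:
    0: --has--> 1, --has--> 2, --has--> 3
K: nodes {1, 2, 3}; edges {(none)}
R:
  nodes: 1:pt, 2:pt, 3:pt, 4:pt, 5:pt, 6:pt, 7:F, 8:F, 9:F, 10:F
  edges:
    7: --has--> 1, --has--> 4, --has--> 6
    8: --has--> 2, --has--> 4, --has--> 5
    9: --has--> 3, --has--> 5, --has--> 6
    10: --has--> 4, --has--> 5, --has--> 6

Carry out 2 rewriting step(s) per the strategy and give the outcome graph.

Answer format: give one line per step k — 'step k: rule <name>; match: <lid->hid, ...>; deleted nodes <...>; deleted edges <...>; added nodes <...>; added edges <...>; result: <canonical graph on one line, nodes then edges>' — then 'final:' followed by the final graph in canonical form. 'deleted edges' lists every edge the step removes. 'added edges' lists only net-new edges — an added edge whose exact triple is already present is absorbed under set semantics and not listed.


step 1: rule r1; match: 0->10, 1->1, 2->3, 3->8; deleted nodes 10; deleted edges (10,1,has); (10,3,has); (10,8,has); added nodes 13, 14, 15, 16, 17, 18, 19; added edges (16,1,has); (16,13,has); (16,15,has); (17,3,has); (17,13,has); (17,14,has); (18,8,has); (18,14,has); (18,15,has); (19,13,has); (19,14,has); (19,15,has); result: nodes: 1:pt, 2:pt, 3:pt, 4:pt, 5:pt, 6:pt, 8:pt, 12:F, 13:pt, 14:pt, 15:pt, 16:F, 17:F, 18:F, 19:F edges: (12,2,has); (12,3,has); (12,4,has); (12,6,hask); (16,1,has); (16,13,has); (16,15,has); (17,3,has); (17,13,has); (17,14,has); (18,8,has); (18,14,has); (18,15,has); (19,13,has); (19,14,has); (19,15,has)
step 2: rule r1; match: 0->16, 1->1, 2->13, 3->15; deleted nodes 16; deleted edges (16,1,has); (16,13,has); (16,15,has); added nodes 20, 21, 22, 23, 24, 25, 26; added edges (23,1,has); (23,20,has); (23,22,has); (24,13,has); (24,20,has); (24,21,has); (25,15,has); (25,21,has); (25,22,has); (26,20,has); (26,21,has); (26,22,has); result: nodes: 1:pt, 2:pt, 3:pt, 4:pt, 5:pt, 6:pt, 8:pt, 12:F, 13:pt, 14:pt, 15:pt, 17:F, 18:F, 19:F, 20:pt, 21:pt, 22:pt, 23:F, 24:F, 25:F, 26:F edges: (12,2,has); (12,3,has); (12,4,has); (12,6,hask); (17,3,has); (17,13,has); (17,14,has); (18,8,has); (18,14,has); (18,15,has); (19,13,has); (19,14,has); (19,15,has); (23,1,has); (23,20,has); (23,22,has); (24,13,has); (24,20,has); (24,21,has); (25,15,has); (25,21,has); (25,22,has); (26,20,has); (26,21,has); (26,22,has)
final:
nodes: 1:pt, 2:pt, 3:pt, 4:pt, 5:pt, 6:pt, 8:pt, 12:F, 13:pt, 14:pt, 15:pt, 17:F, 18:F, 19:F, 20:pt, 21:pt, 22:pt, 23:F, 24:F, 25:F, 26:F
edges: (12,2,has); (12,3,has); (12,4,has); (12,6,hask); (17,3,has); (17,13,has); (17,14,has); (18,8,has); (18,14,has); (18,15,has); (19,13,has); (19,14,has); (19,15,has); (23,1,has); (23,20,has); (23,22,has); (24,13,has); (24,20,has); (24,21,has); (25,15,has); (25,21,has); (25,22,has); (26,20,has); (26,21,has); (26,22,has)


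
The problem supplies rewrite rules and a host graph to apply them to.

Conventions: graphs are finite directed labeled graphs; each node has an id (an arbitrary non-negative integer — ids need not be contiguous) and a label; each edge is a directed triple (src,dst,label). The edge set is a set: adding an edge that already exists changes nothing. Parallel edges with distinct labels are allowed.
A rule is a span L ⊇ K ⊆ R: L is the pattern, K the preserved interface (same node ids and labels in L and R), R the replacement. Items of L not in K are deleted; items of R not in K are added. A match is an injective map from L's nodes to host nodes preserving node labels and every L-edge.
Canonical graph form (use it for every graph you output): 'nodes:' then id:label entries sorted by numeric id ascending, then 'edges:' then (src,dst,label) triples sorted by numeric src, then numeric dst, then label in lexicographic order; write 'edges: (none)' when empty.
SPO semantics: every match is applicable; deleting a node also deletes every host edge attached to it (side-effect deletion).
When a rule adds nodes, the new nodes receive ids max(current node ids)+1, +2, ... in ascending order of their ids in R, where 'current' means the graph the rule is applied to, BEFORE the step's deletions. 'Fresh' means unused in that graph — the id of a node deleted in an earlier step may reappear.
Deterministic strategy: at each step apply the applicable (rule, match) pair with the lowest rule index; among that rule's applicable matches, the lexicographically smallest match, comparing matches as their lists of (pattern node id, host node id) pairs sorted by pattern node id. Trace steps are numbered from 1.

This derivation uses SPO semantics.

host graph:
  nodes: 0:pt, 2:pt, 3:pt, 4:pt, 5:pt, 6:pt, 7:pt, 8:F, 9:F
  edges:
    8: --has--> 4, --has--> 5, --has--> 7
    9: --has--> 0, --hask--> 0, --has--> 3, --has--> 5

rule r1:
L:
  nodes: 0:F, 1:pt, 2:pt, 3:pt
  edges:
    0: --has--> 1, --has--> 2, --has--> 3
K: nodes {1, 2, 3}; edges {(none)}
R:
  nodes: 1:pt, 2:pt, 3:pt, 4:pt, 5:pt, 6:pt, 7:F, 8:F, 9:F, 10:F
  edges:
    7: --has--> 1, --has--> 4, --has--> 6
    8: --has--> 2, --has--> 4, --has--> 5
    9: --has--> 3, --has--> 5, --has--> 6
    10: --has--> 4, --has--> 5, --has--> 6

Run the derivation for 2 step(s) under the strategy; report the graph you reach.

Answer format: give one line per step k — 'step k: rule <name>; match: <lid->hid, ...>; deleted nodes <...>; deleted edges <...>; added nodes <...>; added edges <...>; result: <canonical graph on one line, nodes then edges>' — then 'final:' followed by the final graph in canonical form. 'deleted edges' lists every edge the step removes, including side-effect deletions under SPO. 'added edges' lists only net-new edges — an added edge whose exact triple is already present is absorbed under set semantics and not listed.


step 1: rule r1; match: 0->8, 1->4, 2->5, 3->7; deleted nodes 8; deleted edges (8,4,has); (8,5,has); (8,7,has); added nodes 10, 11, 12, 13, 14, 15, 16; added edges (13,4,has); (13,10,has); (13,12,has); (14,5,has); (14,10,has); (14,11,has); (15,7,has); (15,11,has); (15,12,has); (16,10,has); (16,11,has); (16,12,has); result: nodes: 0:pt, 2:pt, 3:pt, 4:pt, 5:pt, 6:pt, 7:pt, 9:F, 10:pt, 11:pt, 12:pt, 13:F, 14:F, 15:F, 16:F edges: (9,0,has); (9,0,hask); (9,3,has); (9,5,has); (13,4,has); (13,10,has); (13,12,has); (14,5,has); (14,10,has); (14,11,has); (15,7,has); (15,11,has); (15,12,has); (16,10,has); (16,11,has); (16,12,has)
step 2: rule r1; match: 0->9, 1->0, 2->3, 3->5; deleted nodes 9; deleted edges (9,0,has); (9,0,hask); (9,3,has); (9,5,has); added nodes 17, 18, 19, 20, 21, 22, 23; added edges (20,0,has); (20,17,has); (20,19,has); (21,3,has); (21,17,has); (21,18,has); (22,5,has); (22,18,has); (22,19,has); (23,17,has); (23,18,has); (23,19,has); result: nodes: 0:pt, 2:pt, 3:pt, 4:pt, 5:pt, 6:pt, 7:pt, 10:pt, 11:pt, 12:pt, 13:F, 14:F, 15:F, 16:F, 17:pt, 18:pt, 19:pt, 20:F, 21:F, 22:F, 23:F edges: (13,4,has); (13,10,has); (13,12,has); (14,5,has); (14,10,has); (14,11,has); (15,7,has); (15,11,has); (15,12,has); (16,10,has); (16,11,has); (16,12,has); (20,0,has); (20,17,has); (20,19,has); (21,3,has); (21,17,has); (21,18,has); (22,5,has); (22,18,has); (22,19,has); (23,17,has); (23,18,has); (23,19,has)
final:
nodes: 0:pt, 2:pt, 3:pt, 4:pt, 5:pt, 6:pt, 7:pt, 10:pt, 11:pt, 12:pt, 13:F, 14:F, 15:F, 16:F, 17:pt, 18:pt, 19:pt, 20:F, 21:F, 22:F, 23:F
edges: (13,4,has); (13,10,has); (13,12,has); (14,5,has); (14,10,has); (14,11,has); (15,7,has); (15,11,has); (15,12,has); (16,10,has); (16,11,has); (16,12,has); (20,0,has); (20,17,has); (20,19,has); (21,3,has); (21,17,has); (21,18,has); (22,5,has); (22,18,has); (22,19,has); (23,17,has); (23,18,has); (23,19,has)


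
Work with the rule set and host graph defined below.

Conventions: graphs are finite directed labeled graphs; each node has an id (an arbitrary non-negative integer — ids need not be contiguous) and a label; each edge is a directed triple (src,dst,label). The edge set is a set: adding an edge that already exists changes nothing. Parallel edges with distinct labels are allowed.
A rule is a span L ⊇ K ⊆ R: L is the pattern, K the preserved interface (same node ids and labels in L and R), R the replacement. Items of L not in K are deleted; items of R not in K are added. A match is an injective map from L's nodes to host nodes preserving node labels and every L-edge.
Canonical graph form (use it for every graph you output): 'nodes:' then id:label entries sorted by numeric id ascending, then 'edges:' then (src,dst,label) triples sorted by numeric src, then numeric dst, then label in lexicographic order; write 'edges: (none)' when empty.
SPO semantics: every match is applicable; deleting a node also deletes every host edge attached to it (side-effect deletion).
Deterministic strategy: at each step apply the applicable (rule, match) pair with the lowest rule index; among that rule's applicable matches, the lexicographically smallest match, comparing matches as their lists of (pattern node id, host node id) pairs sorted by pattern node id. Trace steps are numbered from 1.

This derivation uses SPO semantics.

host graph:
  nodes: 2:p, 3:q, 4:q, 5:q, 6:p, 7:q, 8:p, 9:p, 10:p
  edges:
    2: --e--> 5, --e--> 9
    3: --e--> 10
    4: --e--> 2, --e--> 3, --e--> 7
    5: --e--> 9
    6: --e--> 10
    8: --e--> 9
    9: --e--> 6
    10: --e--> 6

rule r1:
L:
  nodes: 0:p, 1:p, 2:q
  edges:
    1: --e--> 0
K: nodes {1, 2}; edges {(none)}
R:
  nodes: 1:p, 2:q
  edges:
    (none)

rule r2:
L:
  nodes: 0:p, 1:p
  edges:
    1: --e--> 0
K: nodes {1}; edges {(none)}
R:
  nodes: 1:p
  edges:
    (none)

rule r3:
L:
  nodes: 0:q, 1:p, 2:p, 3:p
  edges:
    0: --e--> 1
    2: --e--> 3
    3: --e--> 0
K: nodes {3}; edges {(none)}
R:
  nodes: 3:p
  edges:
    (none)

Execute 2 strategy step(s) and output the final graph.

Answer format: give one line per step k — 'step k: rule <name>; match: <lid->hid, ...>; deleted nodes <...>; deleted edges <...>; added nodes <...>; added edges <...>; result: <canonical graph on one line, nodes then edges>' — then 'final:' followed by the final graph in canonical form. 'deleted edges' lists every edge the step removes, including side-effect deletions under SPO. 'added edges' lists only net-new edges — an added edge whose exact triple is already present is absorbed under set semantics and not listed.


step 1: rule r1; match: 0->6, 1->9, 2->3; deleted nodes 6; deleted edges (6,10,e); (9,6,e); (10,6,e); added nodes (none); added edges (none); result: nodes: 2:p, 3:q, 4:q, 5:q, 7:q, 8:p, 9:p, 10:p edges: (2,5,e); (2,9,e); (3,10,e); (4,2,e); (4,3,e); (4,7,e); (5,9,e); (8,9,e)
step 2: rule r1; match: 0->9, 1->2, 2->3; deleted nodes 9; deleted edges (2,9,e); (5,9,e); (8,9,e); added nodes (none); added edges (none); result: nodes: 2:p, 3:q, 4:q, 5:q, 7:q, 8:p, 10:p edges: (2,5,e); (3,10,e); (4,2,e); (4,3,e); (4,7,e)
final:
nodes: 2:p, 3:q, 4:q, 5:q, 7:q, 8:p, 10:p
edges: (2,5,e); (3,10,e); (4,2,e); (4,3,e); (4,7,e)


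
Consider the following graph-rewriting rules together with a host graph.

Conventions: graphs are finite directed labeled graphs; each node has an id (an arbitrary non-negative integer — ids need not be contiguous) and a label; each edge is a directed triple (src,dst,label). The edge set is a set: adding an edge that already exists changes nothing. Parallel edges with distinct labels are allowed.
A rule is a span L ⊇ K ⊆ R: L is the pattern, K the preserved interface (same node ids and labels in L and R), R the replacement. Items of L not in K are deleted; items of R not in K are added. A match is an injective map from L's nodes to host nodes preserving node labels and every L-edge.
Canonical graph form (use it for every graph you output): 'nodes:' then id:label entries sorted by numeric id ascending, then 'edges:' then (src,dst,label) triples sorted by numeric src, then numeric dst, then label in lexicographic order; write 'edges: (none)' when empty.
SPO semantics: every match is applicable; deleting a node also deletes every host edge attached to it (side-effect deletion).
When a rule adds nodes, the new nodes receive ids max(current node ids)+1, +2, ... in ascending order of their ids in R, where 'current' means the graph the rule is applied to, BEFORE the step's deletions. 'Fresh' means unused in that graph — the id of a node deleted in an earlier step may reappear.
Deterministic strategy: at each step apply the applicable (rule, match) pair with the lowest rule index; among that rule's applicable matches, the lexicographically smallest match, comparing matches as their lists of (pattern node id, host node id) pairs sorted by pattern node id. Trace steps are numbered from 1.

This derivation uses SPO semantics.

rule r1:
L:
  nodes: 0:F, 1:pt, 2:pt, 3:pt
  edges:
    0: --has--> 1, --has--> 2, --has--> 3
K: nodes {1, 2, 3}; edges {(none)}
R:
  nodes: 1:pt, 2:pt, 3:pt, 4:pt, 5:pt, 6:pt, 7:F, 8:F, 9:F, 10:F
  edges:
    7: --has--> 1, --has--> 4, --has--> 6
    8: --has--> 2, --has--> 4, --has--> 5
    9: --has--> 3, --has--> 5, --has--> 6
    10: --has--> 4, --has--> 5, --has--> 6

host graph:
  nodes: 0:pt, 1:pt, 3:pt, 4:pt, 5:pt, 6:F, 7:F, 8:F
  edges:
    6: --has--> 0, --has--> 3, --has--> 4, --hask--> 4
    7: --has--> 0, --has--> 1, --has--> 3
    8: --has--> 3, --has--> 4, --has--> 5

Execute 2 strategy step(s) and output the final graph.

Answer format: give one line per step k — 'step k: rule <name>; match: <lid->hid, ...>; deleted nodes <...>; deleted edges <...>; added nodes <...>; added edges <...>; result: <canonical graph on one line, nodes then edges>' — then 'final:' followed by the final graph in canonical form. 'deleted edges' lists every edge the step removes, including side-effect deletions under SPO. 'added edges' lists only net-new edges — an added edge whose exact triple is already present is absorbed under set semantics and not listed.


step 1: rule r1; match: 0->6, 1->0, 2->3, 3->4; deleted nodes 6; deleted edges (6,0,has); (6,3,has); (6,4,has); (6,4,hask); added nodes 9, 10, 11, 12, 13, 14, 15; added edges (12,0,has); (12,9,has); (12,11,has); (13,3,has); (13,9,has); (13,10,has); (14,4,has); (14,10,has); (14,11,has); (15,9,has); (15,10,has); (15,11,has); result: nodes: 0:pt, 1:pt, 3:pt, 4:pt, 5:pt, 7:F, 8:F, 9:pt, 10:pt, 11:pt, 12:F, 13:F, 14:F, 15:F edges: (7,0,has); (7,1,has); (7,3,has); (8,3,has); (8,4,has); (8,5,has); (12,0,has); (12,9,has); (12,11,has); (13,3,has); (13,9,has); (13,10,has); (14,4,has); (14,10,has); (14,11,has); (15,9,has); (15,10,has); (15,11,has)
step 2: rule r1; match: 0->7, 1->0, 2->1, 3->3; deleted nodes 7; deleted edges (7,0,has); (7,1,has); (7,3,has); added nodes 16, 17, 18, 19, 20, 21, 22; added edges (19,0,has); (19,16,has); (19,18,has); (20,1,has); (20,16,has); (20,17,has); (21,3,has); (21,17,has); (21,18,has); (22,16,has); (22,17,has); (22,18,has); result: nodes: 0:pt, 1:pt, 3:pt, 4:pt, 5:pt, 8:F, 9:pt, 10:pt, 11:pt, 12:F, 13:F, 14:F, 15:F, 16:pt, 17:pt, 18:pt, 19:F, 20:F, 21:F, 22:F edges: (8,3,has); (8,4,has); (8,5,has); (12,0,has); (12,9,has); (12,11,has); (13,3,has); (13,9,has); (13,10,has); (14,4,has); (14,10,has); (14,11,has); (15,9,has); (15,10,has); (15,11,has); (19,0,has); (19,16,has); (19,18,has); (20,1,has); (20,16,has); (20,17,has); (21,3,has); (21,17,has); (21,18,has); (22,16,has); (22,17,has); (22,18,has)
final:
nodes: 0:pt, 1:pt, 3:pt, 4:pt, 5:pt, 8:F, 9:pt, 10:pt, 11:pt, 12:F, 13:F, 14:F, 15:F, 16:pt, 17:pt, 18:pt, 19:F, 20:F, 21:F, 22:F
edges: (8,3,has); (8,4,has); (8,5,has); (12,0,has); (12,9,has); (12,11,has); (13,3,has); (13,9,has); (13,10,has); (14,4,has); (14,10,has); (14,11,has); (15,9,has); (15,10,has); (15,11,has); (19,0,has); (19,16,has); (19,18,has); (20,1,has); (20,16,has); (20,17,has); (21,3,has); (21,17,has); (21,18,has); (22,16,has); (22,17,has); (22,18,has)


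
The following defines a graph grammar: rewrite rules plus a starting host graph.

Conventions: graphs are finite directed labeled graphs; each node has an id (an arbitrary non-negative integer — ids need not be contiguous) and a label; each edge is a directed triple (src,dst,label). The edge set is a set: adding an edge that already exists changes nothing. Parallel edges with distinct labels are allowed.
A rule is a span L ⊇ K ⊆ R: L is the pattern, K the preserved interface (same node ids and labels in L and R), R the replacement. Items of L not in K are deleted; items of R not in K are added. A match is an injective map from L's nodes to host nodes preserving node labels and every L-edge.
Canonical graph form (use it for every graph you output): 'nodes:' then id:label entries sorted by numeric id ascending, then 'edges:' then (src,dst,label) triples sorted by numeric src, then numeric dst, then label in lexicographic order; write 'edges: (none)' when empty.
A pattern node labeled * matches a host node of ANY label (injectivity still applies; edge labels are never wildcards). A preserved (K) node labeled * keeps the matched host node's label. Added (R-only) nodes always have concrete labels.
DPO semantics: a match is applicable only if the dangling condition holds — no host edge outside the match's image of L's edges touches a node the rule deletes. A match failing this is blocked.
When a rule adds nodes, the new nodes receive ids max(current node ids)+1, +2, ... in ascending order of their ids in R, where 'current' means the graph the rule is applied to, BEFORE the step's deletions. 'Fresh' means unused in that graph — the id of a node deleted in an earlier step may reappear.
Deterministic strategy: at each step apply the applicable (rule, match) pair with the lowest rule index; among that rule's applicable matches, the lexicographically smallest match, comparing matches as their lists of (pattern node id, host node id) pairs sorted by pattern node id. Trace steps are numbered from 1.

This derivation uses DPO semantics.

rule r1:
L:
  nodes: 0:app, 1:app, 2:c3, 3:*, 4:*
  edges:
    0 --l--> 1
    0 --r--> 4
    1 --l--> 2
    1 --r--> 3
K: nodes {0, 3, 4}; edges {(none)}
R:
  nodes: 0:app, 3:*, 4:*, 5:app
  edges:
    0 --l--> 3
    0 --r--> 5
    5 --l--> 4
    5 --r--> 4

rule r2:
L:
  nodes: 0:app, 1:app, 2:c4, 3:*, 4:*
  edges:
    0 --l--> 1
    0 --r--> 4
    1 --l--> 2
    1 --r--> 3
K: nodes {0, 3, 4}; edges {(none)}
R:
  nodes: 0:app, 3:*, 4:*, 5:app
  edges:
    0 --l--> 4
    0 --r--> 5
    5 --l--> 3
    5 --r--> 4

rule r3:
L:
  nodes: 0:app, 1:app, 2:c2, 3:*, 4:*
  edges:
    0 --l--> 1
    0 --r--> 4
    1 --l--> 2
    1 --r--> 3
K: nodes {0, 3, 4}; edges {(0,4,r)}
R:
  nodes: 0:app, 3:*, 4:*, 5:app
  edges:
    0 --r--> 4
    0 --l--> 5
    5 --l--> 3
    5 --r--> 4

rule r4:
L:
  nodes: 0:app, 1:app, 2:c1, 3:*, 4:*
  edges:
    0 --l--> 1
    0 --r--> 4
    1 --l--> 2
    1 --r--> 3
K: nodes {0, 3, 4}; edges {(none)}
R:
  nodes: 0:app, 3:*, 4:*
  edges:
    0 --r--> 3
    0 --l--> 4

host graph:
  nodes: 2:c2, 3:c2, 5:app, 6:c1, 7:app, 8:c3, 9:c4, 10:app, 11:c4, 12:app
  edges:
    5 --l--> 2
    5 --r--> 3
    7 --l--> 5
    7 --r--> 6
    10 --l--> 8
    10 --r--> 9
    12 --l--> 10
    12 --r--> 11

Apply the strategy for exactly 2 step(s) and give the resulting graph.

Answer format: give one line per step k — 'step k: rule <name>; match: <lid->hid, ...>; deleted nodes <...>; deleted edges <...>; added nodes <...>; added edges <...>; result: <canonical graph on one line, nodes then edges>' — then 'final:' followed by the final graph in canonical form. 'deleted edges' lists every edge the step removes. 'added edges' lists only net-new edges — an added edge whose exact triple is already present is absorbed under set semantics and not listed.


step 1: rule r1; match: 0->12, 1->10, 2->8, 3->9, 4->11; deleted nodes 8, 10; deleted edges (10,8,l); (10,9,r); (12,10,l); (12,11,r); added nodes 13; added edges (12,9,l); (12,13,r); (13,11,l); (13,11,r); result: nodes: 2:c2, 3:c2, 5:app, 6:c1, 7:app, 9:c4, 11:c4, 12:app, 13:app edges: (5,2,l); (5,3,r); (7,5,l); (7,6,r); (12,9,l); (12,13,r); (13,11,l); (13,11,r)
step 2: rule r3; match: 0->7, 1->5, 2->2, 3->3, 4->6; deleted nodes 2, 5; deleted edges (5,2,l); (5,3,r); (7,5,l); added nodes 14; added edges (7,14,l); (14,3,l); (14,6,r); result: nodes: 3:c2, 6:c1, 7:app, 9:c4, 11:c4, 12:app, 13:app, 14:app edges: (7,6,r); (7,14,l); (12,9,l); (12,13,r); (13,11,l); (13,11,r); (14,3,l); (14,6,r)
final:
nodes: 3:c2, 6:c1, 7:app, 9:c4, 11:c4, 12:app, 13:app, 14:app
edges: (7,6,r); (7,14,l); (12,9,l); (12,13,r); (13,11,l); (13,11,r); (14,3,l); (14,6,r)


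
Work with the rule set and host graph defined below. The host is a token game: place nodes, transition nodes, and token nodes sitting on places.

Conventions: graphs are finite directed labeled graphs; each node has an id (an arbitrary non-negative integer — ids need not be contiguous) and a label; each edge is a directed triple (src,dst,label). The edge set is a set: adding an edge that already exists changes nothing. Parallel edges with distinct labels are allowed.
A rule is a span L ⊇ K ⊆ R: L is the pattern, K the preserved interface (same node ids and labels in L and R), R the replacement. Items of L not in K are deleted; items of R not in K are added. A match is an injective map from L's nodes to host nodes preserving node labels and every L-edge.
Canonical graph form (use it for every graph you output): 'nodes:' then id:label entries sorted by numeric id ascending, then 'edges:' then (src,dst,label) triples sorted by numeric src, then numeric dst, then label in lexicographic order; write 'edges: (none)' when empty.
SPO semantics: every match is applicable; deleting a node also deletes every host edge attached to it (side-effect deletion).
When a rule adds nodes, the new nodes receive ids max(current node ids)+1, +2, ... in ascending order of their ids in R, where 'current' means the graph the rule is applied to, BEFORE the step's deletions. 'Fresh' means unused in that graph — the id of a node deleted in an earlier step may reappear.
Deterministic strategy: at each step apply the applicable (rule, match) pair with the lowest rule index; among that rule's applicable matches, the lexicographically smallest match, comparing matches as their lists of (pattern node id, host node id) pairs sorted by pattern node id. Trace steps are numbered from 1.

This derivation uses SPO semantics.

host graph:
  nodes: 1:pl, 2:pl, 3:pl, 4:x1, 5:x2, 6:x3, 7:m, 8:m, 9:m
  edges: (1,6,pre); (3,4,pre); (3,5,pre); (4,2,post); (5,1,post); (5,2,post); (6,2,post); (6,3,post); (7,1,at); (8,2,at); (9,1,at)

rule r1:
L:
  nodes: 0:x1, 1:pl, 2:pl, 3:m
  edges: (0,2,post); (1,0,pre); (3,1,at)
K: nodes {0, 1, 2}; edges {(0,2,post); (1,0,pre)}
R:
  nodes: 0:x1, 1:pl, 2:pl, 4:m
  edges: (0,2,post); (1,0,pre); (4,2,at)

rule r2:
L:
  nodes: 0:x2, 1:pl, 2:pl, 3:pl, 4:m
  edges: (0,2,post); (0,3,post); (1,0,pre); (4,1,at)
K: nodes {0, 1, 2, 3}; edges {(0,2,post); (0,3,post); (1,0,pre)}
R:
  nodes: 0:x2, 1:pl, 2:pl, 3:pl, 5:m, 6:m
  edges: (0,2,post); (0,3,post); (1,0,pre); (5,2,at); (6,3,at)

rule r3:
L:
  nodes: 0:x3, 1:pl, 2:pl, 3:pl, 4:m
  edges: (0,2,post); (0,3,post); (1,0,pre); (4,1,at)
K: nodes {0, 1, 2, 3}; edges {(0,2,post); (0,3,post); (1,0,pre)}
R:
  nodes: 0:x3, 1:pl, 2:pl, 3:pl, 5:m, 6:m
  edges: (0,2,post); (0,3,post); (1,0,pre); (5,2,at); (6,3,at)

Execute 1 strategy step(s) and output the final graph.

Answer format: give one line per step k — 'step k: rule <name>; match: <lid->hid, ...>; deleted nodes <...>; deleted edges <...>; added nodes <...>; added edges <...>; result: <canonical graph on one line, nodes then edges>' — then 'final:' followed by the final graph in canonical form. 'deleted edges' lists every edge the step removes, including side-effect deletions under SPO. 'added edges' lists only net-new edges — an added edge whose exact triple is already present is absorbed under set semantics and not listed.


step 1: rule r3; match: 0->6, 1->1, 2->2, 3->3, 4->7; deleted nodes 7; deleted edges (7,1,at); added nodes 10, 11; added edges (10,2,at); (11,3,at); result: nodes: 1:pl, 2:pl, 3:pl, 4:x1, 5:x2, 6:x3, 8:m, 9:m, 10:m, 11:m edges: (1,6,pre); (3,4,pre); (3,5,pre); (4,2,post); (5,1,post); (5,2,post); (6,2,post); (6,3,post); (8,2,at); (9,1,at); (10,2,at); (11,3,at)
final:
nodes: 1:pl, 2:pl, 3:pl, 4:x1, 5:x2, 6:x3, 8:m, 9:m, 10:m, 11:m
edges: (1,6,pre); (3,4,pre); (3,5,pre); (4,2,post); (5,1,post); (5,2,post); (6,2,post); (6,3,post); (8,2,at); (9,1,at); (10,2,at); (11,3,at)


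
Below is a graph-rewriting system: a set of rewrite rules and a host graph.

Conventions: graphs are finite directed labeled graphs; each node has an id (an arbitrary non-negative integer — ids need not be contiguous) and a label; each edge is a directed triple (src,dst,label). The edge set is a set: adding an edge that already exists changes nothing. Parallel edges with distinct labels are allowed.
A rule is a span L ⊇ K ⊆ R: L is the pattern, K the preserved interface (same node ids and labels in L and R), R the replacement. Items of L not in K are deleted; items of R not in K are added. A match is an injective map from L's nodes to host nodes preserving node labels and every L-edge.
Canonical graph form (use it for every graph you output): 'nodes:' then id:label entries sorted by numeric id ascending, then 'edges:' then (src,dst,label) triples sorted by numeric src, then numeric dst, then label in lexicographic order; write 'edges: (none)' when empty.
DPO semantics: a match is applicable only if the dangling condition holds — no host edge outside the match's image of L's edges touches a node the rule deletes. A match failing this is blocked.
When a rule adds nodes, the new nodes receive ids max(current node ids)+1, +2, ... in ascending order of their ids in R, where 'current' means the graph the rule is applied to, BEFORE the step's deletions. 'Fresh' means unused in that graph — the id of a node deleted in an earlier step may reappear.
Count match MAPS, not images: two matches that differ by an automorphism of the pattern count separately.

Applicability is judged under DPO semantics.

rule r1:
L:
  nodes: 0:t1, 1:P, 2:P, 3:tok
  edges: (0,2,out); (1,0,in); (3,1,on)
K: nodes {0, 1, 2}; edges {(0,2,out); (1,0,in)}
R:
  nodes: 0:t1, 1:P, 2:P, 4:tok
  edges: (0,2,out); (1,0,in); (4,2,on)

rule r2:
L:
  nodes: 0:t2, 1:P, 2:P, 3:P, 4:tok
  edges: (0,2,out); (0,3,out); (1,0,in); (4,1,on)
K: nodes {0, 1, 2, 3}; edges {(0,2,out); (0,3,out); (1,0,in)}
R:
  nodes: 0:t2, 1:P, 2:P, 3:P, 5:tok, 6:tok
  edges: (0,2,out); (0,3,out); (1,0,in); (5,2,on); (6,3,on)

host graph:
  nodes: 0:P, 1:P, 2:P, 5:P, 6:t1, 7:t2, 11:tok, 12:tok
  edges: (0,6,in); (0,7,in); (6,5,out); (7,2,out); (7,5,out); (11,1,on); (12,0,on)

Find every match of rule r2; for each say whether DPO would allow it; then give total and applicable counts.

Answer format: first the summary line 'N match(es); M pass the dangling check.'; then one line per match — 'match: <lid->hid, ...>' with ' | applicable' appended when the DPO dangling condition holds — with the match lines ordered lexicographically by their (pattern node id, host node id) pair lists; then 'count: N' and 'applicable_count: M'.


2 match(es); 2 pass the dangling check.
match: 0->7, 1->0, 2->2, 3->5, 4->12 | applicable
match: 0->7, 1->0, 2->5, 3->2, 4->12 | applicable
count: 2
applicable_count: 2


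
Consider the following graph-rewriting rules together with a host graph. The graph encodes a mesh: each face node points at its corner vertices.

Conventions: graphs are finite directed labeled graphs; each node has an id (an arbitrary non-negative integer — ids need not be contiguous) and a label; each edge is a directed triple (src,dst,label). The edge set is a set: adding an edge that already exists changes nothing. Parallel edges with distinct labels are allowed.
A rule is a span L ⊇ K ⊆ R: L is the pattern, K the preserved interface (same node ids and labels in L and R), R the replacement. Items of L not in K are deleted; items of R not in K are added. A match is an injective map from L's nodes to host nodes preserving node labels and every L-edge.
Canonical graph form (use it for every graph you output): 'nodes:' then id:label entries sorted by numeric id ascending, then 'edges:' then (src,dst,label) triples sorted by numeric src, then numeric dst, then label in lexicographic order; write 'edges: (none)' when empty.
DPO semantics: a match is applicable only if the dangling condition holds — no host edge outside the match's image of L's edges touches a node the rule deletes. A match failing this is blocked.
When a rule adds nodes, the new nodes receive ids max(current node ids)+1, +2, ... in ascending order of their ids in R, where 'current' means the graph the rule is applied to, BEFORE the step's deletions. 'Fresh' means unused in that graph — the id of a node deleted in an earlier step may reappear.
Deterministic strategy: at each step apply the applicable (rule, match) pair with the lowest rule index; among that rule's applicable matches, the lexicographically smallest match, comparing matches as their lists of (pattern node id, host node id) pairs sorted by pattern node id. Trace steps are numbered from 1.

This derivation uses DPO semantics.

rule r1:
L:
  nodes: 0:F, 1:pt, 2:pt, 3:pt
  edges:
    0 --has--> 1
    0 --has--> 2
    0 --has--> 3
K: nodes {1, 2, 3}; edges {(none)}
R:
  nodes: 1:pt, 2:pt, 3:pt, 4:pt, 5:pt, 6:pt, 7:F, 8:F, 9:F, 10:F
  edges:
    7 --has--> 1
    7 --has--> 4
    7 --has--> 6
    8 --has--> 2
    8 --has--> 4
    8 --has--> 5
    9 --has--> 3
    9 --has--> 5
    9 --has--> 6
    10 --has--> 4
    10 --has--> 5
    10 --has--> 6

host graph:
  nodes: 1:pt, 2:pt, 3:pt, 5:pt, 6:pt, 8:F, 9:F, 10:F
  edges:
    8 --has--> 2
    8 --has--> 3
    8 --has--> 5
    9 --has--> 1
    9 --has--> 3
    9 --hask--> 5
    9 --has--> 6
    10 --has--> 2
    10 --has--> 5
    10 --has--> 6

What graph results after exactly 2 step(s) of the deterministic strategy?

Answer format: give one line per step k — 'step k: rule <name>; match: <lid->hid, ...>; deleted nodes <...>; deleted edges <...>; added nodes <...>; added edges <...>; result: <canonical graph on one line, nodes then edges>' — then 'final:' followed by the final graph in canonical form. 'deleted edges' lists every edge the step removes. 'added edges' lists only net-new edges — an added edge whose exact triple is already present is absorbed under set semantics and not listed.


step 1: rule r1; match: 0->8, 1->2, 2->3, 3->5; deleted nodes 8; deleted edges (8,2,has); (8,3,has); (8,5,has); added nodes 11, 12, 13, 14, 15, 16, 17; added edges (14,2,has); (14,11,has); (14,13,has); (15,3,has); (15,11,has); (15,12,has); (16,5,has); (16,12,has); (16,13,has); (17,11,has); (17,12,has); (17,13,has); result: nodes: 1:pt, 2:pt, 3:pt, 5:pt, 6:pt, 9:F, 10:F, 11:pt, 12:pt, 13:pt, 14:F, 15:F, 16:F, 17:F edges: (9,1,has); (9,3,has); (9,5,hask); (9,6,has); (10,2,has); (10,5,has); (10,6,has); (14,2,has); (14,11,has); (14,13,has); (15,3,has); (15,11,has); (15,12,has); (16,5,has); (16,12,has); (16,13,has); (17,11,has); (17,12,has); (17,13,has)
step 2: rule r1; match: 0->10, 1->2, 2->5, 3->6; deleted nodes 10; deleted edges (10,2,has); (10,5,has); (10,6,has); added nodes 18, 19, 20, 21, 22, 23, 24; added edges (21,2,has); (21,18,has); (21,20,has); (22,5,has); (22,18,has); (22,19,has); (23,6,has); (23,19,has); (23,20,has); (24,18,has); (24,19,has); (24,20,has); result: nodes: 1:pt, 2:pt, 3:pt, 5:pt, 6:pt, 9:F, 11:pt, 12:pt, 13:pt, 14:F, 15:F, 16:F, 17:F, 18:pt, 19:pt, 20:pt, 21:F, 22:F, 23:F, 24:F edges: (9,1,has); (9,3,has); (9,5,hask); (9,6,has); (14,2,has); (14,11,has); (14,13,has); (15,3,has); (15,11,has); (15,12,has); (16,5,has); (16,12,has); (16,13,has); (17,11,has); (17,12,has); (17,13,has); (21,2,has); (21,18,has); (21,20,has); (22,5,has); (22,18,has); (22,19,has); (23,6,has); (23,19,has); (23,20,has); (24,18,has); (24,19,has); (24,20,has)
final:
nodes: 1:pt, 2:pt, 3:pt, 5:pt, 6:pt, 9:F, 11:pt, 12:pt, 13:pt, 14:F, 15:F, 16:F, 17:F, 18:pt, 19:pt, 20:pt, 21:F, 22:F, 23:F, 24:F
edges: (9,1,has); (9,3,has); (9,5,hask); (9,6,has); (14,2,has); (14,11,has); (14,13,has); (15,3,has); (15,11,has); (15,12,has); (16,5,has); (16,12,has); (16,13,has); (17,11,has); (17,12,has); (17,13,has); (21,2,has); (21,18,has); (21,20,has); (22,5,has); (22,18,has); (22,19,has); (23,6,has); (23,19,has); (23,20,has); (24,18,has); (24,19,has); (24,20,has)


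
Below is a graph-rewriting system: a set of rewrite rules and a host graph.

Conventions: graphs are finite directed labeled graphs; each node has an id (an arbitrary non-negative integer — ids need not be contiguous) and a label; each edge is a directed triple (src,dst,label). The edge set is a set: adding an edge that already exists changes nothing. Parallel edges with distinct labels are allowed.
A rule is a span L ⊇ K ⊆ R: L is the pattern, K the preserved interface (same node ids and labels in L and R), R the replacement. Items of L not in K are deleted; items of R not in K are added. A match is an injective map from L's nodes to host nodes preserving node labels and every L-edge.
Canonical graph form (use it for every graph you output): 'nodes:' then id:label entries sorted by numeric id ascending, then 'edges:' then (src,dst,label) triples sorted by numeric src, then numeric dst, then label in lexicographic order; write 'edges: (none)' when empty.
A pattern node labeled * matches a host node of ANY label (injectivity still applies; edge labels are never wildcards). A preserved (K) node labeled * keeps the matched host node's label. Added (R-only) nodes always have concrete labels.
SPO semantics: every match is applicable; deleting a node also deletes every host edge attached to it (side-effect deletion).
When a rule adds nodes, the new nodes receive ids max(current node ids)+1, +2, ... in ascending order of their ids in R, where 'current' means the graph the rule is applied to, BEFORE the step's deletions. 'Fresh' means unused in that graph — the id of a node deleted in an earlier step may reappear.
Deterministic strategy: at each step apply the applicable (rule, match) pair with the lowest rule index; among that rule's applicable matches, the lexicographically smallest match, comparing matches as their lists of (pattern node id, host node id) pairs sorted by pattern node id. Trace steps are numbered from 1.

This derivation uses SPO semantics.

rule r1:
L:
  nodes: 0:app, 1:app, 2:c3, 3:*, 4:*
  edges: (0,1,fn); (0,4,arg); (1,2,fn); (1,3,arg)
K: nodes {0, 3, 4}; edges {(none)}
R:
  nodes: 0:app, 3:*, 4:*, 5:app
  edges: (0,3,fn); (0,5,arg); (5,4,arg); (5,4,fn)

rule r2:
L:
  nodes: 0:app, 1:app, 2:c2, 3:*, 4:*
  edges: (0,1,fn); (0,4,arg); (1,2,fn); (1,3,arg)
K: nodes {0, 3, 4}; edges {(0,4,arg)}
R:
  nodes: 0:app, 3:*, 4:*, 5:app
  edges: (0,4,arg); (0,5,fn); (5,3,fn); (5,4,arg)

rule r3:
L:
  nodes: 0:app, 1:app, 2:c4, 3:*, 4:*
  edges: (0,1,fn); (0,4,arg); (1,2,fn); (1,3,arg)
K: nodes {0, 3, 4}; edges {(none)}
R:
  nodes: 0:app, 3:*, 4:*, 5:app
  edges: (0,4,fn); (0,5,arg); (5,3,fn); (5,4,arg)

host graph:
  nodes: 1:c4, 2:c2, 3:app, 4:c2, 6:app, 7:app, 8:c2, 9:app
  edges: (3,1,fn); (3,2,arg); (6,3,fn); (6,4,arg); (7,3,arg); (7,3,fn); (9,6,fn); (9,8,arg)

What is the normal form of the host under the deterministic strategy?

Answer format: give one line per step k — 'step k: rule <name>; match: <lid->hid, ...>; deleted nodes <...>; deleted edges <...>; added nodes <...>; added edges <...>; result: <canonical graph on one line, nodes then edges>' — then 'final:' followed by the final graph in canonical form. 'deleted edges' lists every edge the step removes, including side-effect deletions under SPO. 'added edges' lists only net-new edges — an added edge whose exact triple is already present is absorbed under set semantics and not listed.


step 1: rule r3; match: 0->6, 1->3, 2->1, 3->2, 4->4; deleted nodes 1, 3; deleted edges (3,1,fn); (3,2,arg); (6,3,fn); (6,4,arg); (7,3,arg); (7,3,fn); added nodes 10; added edges (6,4,fn); (6,10,arg); (10,2,fn); (10,4,arg); result: nodes: 2:c2, 4:c2, 6:app, 7:app, 8:c2, 9:app, 10:app edges: (6,4,fn); (6,10,arg); (9,6,fn); (9,8,arg); (10,2,fn); (10,4,arg)
step 2: rule r2; match: 0->9, 1->6, 2->4, 3->10, 4->8; deleted nodes 4, 6; deleted edges (6,4,fn); (6,10,arg); (9,6,fn); (10,4,arg); added nodes 11; added edges (9,11,fn); (11,8,arg); (11,10,fn); result: nodes: 2:c2, 7:app, 8:c2, 9:app, 10:app, 11:app edges: (9,8,arg); (9,11,fn); (10,2,fn); (11,8,arg); (11,10,fn)
final:
nodes: 2:c2, 7:app, 8:c2, 9:app, 10:app, 11:app
edges: (9,8,arg); (9,11,fn); (10,2,fn); (11,8,arg); (11,10,fn)
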